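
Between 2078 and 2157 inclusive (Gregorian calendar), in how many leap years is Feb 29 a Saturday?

Leap years in 2078–2157: 19 of them.
Feb 29 weekday advances by 5 (mod 7) from one leap year to the next four years later (or differs when a century non-leap intervenes).
Leap-day weekdays: 2080:Thu 2084:Tue 2088:Sun 2092:Fri 2096:Wed 2104:Fri 2108:Wed 2112:Mon 2116:Sat✓ 2120:Thu 2124:Tue 2128:Sun 2132:Fri 2136:Wed 2140:Mon 2144:Sat✓ 2148:Thu 2152:Tue 2156:Sun
Saturday: 2116, 2144 → 2.

2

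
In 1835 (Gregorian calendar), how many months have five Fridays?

A month of length L has five Fridays iff its first Friday is on day ≤ L−28 (so day 1–3 in a 31-day month, 1–2 in a 30-day month, day 1 in a leap February).
Checking each month of 1835: Jan starts Thu (31d) ✓; Feb starts Sun (28d); Mar starts Sun (31d); Apr starts Wed (30d); May starts Fri (31d) ✓; Jun starts Mon (30d); Jul starts Wed (31d) ✓; Aug starts Sat (31d); Sep starts Tue (30d); Oct starts Thu (31d) ✓; Nov starts Sun (30d); Dec starts Tue (31d).
Five-Friday months: January, May, July, October → 4.

4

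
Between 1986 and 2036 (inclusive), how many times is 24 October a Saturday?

7

Track 24 October's weekday year by year (advancing +1, or +2 across a Feb 29):
  1986: Fri  1987: Sat (+1) ✓  1988: Mon (+2)  1989: Tue (+1)  1990: Wed (+1)
  1991: Thu (+1)  1992: Sat (+2) ✓  1993: Sun (+1)  1994: Mon (+1)  1995: Tue (+1)
  1996: Thu (+2)  1997: Fri (+1)  1998: Sat (+1) ✓  1999: Sun (+1)  … (23 more years) …
  2023: Tue (+1)  2024: Thu (+2)  2025: Fri (+1)  2026: Sat (+1) ✓  2027: Sun (+1)
  2028: Tue (+2)  2029: Wed (+1)  2030: Thu (+1)  2031: Fri (+1)  2032: Sun (+2)
  2033: Mon (+1)  2034: Tue (+1)  2035: Wed (+1)  2036: Fri (+2)
Saturday years: 1987, 1992, 1998, 2009, 2015, 2020, 2026 — 7 in total.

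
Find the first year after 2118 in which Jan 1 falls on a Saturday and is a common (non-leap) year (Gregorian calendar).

2129

Jan 1 advances by 2 weekdays after a leap year and by 1 after a common year.
2118: Jan 1 is Saturday.
2119: Sunday
2120: Monday (leap)
2121: Wednesday
2122: Thursday
2123: Friday
2124: Saturday (leap)
2125: Monday
2126: Tuesday
2127: Wednesday
2128: Thursday (leap)
2129: Saturday
2129 begins on a Saturday and is a common year.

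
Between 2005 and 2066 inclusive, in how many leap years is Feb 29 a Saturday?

2

Leap years in 2005–2066: 15 of them.
Feb 29 weekday advances by 5 (mod 7) from one leap year to the next four years later (or differs when a century non-leap intervenes).
Leap-day weekdays: 2008:Fri 2012:Wed 2016:Mon 2020:Sat✓ 2024:Thu 2028:Tue 2032:Sun 2036:Fri 2040:Wed 2044:Mon 2048:Sat✓ 2052:Thu 2056:Tue 2060:Sun 2064:Fri
Saturday: 2020, 2048 → 2.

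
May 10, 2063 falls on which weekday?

January 1, 2063 is a Monday.
May 10 is day 130 of the year, i.e. 129 days after Jan 1.
129 mod 7 = 3, so advance 3 weekdays from Monday: Thursday.

Thursday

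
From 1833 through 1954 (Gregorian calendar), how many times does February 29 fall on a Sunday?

4

Leap years in 1833–1954: 29 of them.
Feb 29 weekday advances by 5 (mod 7) from one leap year to the next four years later (or differs when a century non-leap intervenes).
Leap-day weekdays: 1836:Mon 1840:Sat 1844:Thu 1848:Tue 1852:Sun✓ 1856:Fri 1860:Wed 1864:Mon 1868:Sat 1872:Thu 1876:Tue 1880:Sun✓ 1884:Fri …(3 more)… 1904:Mon 1908:Sat 1912:Thu 1916:Tue 1920:Sun✓ 1924:Fri 1928:Wed 1932:Mon 1936:Sat 1940:Thu 1944:Tue 1948:Sun✓ 1952:Fri
Sunday: 1852, 1880, 1920, 1948 → 4.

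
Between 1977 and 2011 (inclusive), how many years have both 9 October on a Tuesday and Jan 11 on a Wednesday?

Check each year's weekday for 9 October and Jan 11:
  1977: Sun/Tue  1978: Mon/Wed  1979: Tue/Thu  1980: Thu/Fri  1981: Fri/Sun  1982: Sat/Mon  1983: Sun/Tue  1984: Tue/Wed ✓  1985: Wed/Fri  1986: Thu/Sat  1987: Fri/Sun  1988: Sun/Mon  1989: Mon/Wed  1990: Tue/Thu  …(7 more)…  1998: Fri/Sun  1999: Sat/Mon  2000: Mon/Tue  2001: Tue/Thu  2002: Wed/Fri  2003: Thu/Sat  2004: Sat/Sun  2005: Sun/Tue  2006: Mon/Wed  2007: Tue/Thu  2008: Thu/Fri  2009: Fri/Sun  2010: Sat/Mon  2011: Sun/Tue
Both conditions hold in: 1984 — 1.

1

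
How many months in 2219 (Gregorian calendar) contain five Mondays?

4

A month of length L has five Mondays iff its first Monday is on day ≤ L−28 (so day 1–3 in a 31-day month, 1–2 in a 30-day month, day 1 in a leap February).
Checking each month of 2219: Jan starts Fri (31d); Feb starts Mon (28d); Mar starts Mon (31d) ✓; Apr starts Thu (30d); May starts Sat (31d) ✓; Jun starts Tue (30d); Jul starts Thu (31d); Aug starts Sun (31d) ✓; Sep starts Wed (30d); Oct starts Fri (31d); Nov starts Mon (30d) ✓; Dec starts Wed (31d).
Five-Monday months: March, May, August, November → 4.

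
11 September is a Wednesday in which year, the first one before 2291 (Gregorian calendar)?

2289

From one year to the next, a fixed date's weekday advances by 1, or by 2 when a Feb 29 lies between the two dates.
2291: September 11 is Friday.
2290: Thursday (−1)
2289: Wednesday (−1)
11 September falls on a Wednesday in 2289.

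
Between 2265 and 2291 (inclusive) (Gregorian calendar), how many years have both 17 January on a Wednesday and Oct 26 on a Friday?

Check each year's weekday for 17 January and Oct 26:
  2265: Tue/Thu  2266: Wed/Fri ✓  2267: Thu/Sat  2268: Fri/Mon  2269: Sun/Tue  2270: Mon/Wed  2271: Tue/Thu  2272: Wed/Sat  2273: Fri/Sun  2274: Sat/Mon  2275: Sun/Tue  2276: Mon/Thu  2277: Wed/Fri ✓  2278: Thu/Sat  2279: Fri/Sun  2280: Sat/Tue  2281: Mon/Wed  2282: Tue/Thu  2283: Wed/Fri ✓  2284: Thu/Sun  2285: Sat/Mon  2286: Sun/Tue  2287: Mon/Wed  2288: Tue/Fri  2289: Thu/Sat  2290: Fri/Sun  2291: Sat/Mon
Both conditions hold in: 2266, 2277, 2283 — 3.

3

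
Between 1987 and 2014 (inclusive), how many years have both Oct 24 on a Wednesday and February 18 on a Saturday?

Check each year's weekday for Oct 24 and February 18:
  1987: Sat/Wed  1988: Mon/Thu  1989: Tue/Sat  1990: Wed/Sun  1991: Thu/Mon  1992: Sat/Tue  1993: Sun/Thu  1994: Mon/Fri  1995: Tue/Sat  1996: Thu/Sun  1997: Fri/Tue  1998: Sat/Wed  1999: Sun/Thu  2000: Tue/Fri  2001: Wed/Sun  2002: Thu/Mon  2003: Fri/Tue  2004: Sun/Wed  2005: Mon/Fri  2006: Tue/Sat  2007: Wed/Sun  2008: Fri/Mon  2009: Sat/Wed  2010: Sun/Thu  2011: Mon/Fri  2012: Wed/Sat ✓  2013: Thu/Mon  2014: Fri/Tue
Both conditions hold in: 2012 — 1.

1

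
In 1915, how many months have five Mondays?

4

A month of length L has five Mondays iff its first Monday is on day ≤ L−28 (so day 1–3 in a 31-day month, 1–2 in a 30-day month, day 1 in a leap February).
Checking each month of 1915: Jan starts Fri (31d); Feb starts Mon (28d); Mar starts Mon (31d) ✓; Apr starts Thu (30d); May starts Sat (31d) ✓; Jun starts Tue (30d); Jul starts Thu (31d); Aug starts Sun (31d) ✓; Sep starts Wed (30d); Oct starts Fri (31d); Nov starts Mon (30d) ✓; Dec starts Wed (31d).
Five-Monday months: March, May, August, November → 4.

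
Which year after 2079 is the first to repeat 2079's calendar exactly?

2090

Two years share a calendar iff Jan 1 falls on the same weekday and both are leap or both are common. 2079: Jan 1 is Sunday, common year.
2080: Jan 1 Monday, leap
2081: Jan 1 Wednesday, common
2082: Jan 1 Thursday, common
2083: Jan 1 Friday, common
2084: Jan 1 Saturday, leap
2085: Jan 1 Monday, common
2086: Jan 1 Tuesday, common
2087: Jan 1 Wednesday, common
2088: Jan 1 Thursday, leap
2089: Jan 1 Saturday, common
2090: Jan 1 Sunday, common
2090 matches on both conditions.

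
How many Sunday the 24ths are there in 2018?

1

Check the 24th of each month of 2018: Jan 24: Wed, Feb 24: Sat, Mar 24: Sat, Apr 24: Tue, May 24: Thu, Jun 24: Sun, Jul 24: Tue, Aug 24: Fri, Sep 24: Mon, Oct 24: Wed, Nov 24: Sat, Dec 24: Mon.
Sunday occurs in June — 1 month.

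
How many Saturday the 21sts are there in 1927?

Check the 21st of each month of 1927: Jan 21: Fri, Feb 21: Mon, Mar 21: Mon, Apr 21: Thu, May 21: Sat, Jun 21: Tue, Jul 21: Thu, Aug 21: Sun, Sep 21: Wed, Oct 21: Fri, Nov 21: Mon, Dec 21: Wed.
Saturday occurs in May — 1 month.

1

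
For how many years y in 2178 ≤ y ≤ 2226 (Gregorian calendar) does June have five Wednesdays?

June has 30 days; it has five Wednesdays when Wednesday falls among the first (month-length − 28) days — i.e. when June 1 is one of Wednesday/Tuesday.
June 1 by year: 2178:Mon 2179:Tue✓ 2180:Thu 2181:Fri 2182:Sat 2183:Sun 2184:Tue✓ 2185:Wed✓ 2186:Thu 2187:Fri 2188:Sun 2189:Mon 2190:Tue✓ 2191:Wed✓ 2192:Fri …(19 more)… 2212:Mon 2213:Tue✓ 2214:Wed✓ 2215:Thu 2216:Sat 2217:Sun 2218:Mon 2219:Tue✓ 2220:Thu 2221:Fri 2222:Sat 2223:Sun 2224:Tue✓ 2225:Wed✓ 2226:Thu
Years with five Wednesdays: 2179, 2184, 2185, 2190, 2191, 2196, 2202, 2203, 2208, 2213, 2214, 2219, 2224, 2225 → 14.

14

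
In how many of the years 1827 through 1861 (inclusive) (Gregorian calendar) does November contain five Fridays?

November has 30 days; it has five Fridays when Friday falls among the first (month-length − 28) days — i.e. when November 1 is one of Friday/Thursday.
November 1 by year: 1827:Thu✓ 1828:Sat 1829:Sun 1830:Mon 1831:Tue 1832:Thu✓ 1833:Fri✓ 1834:Sat 1835:Sun 1836:Tue 1837:Wed 1838:Thu✓ 1839:Fri✓ 1840:Sun 1841:Mon …(5 more)… 1847:Mon 1848:Wed 1849:Thu✓ 1850:Fri✓ 1851:Sat 1852:Mon 1853:Tue 1854:Wed 1855:Thu✓ 1856:Sat 1857:Sun 1858:Mon 1859:Tue 1860:Thu✓ 1861:Fri✓
Years with five Fridays: 1827, 1832, 1833, 1838, 1839, 1844, 1849, 1850, 1855, 1860, 1861 → 11.

11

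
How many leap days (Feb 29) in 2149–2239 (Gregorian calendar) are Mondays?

4

Leap years in 2149–2239: 21 of them.
Feb 29 weekday advances by 5 (mod 7) from one leap year to the next four years later (or differs when a century non-leap intervenes).
Leap-day weekdays: 2152:Tue 2156:Sun 2160:Fri 2164:Wed 2168:Mon✓ 2172:Sat 2176:Thu 2180:Tue 2184:Sun 2188:Fri 2192:Wed 2196:Mon✓ 2204:Wed 2208:Mon✓ 2212:Sat 2216:Thu 2220:Tue 2224:Sun 2228:Fri 2232:Wed 2236:Mon✓
Monday: 2168, 2196, 2208, 2236 → 4.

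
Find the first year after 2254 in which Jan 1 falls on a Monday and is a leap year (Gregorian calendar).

2272

Jan 1 advances by 2 weekdays after a leap year and by 1 after a common year.
2254: Jan 1 is Sunday.
2255: Monday
2256: Tuesday (leap)
2257: Thursday
2258: Friday
2259: Saturday
2260: Sunday (leap)
2261: Tuesday
2262: Wednesday
2263: Thursday
2264: Friday (leap)
2265: Sunday
2266: Monday
2267: Tuesday
2268: Wednesday (leap)
2269: Friday
2270: Saturday
2271: Sunday
2272: Monday (leap)
2272 begins on a Monday and is a leap year.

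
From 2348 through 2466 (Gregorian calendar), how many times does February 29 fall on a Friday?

Leap years in 2348–2466: 30 of them.
Feb 29 weekday advances by 5 (mod 7) from one leap year to the next four years later (or differs when a century non-leap intervenes).
Leap-day weekdays: 2348:Sun 2352:Fri✓ 2356:Wed 2360:Mon 2364:Sat 2368:Thu 2372:Tue 2376:Sun 2380:Fri✓ 2384:Wed 2388:Mon 2392:Sat 2396:Thu …(4 more)… 2416:Mon 2420:Sat 2424:Thu 2428:Tue 2432:Sun 2436:Fri✓ 2440:Wed 2444:Mon 2448:Sat 2452:Thu 2456:Tue 2460:Sun 2464:Fri✓
Friday: 2352, 2380, 2408, 2436, 2464 → 5.

5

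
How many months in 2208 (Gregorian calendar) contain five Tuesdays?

4

A month of length L has five Tuesdays iff its first Tuesday is on day ≤ L−28 (so day 1–3 in a 31-day month, 1–2 in a 30-day month, day 1 in a leap February).
Checking each month of 2208: Jan starts Fri (31d); Feb starts Mon (29d); Mar starts Tue (31d) ✓; Apr starts Fri (30d); May starts Sun (31d) ✓; Jun starts Wed (30d); Jul starts Fri (31d); Aug starts Mon (31d) ✓; Sep starts Thu (30d); Oct starts Sat (31d); Nov starts Tue (30d) ✓; Dec starts Thu (31d).
Five-Tuesday months: March, May, August, November → 4.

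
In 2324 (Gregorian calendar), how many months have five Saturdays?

A month of length L has five Saturdays iff its first Saturday is on day ≤ L−28 (so day 1–3 in a 31-day month, 1–2 in a 30-day month, day 1 in a leap February).
Checking each month of 2324: Jan starts Tue (31d); Feb starts Fri (29d); Mar starts Sat (31d) ✓; Apr starts Tue (30d); May starts Thu (31d) ✓; Jun starts Sun (30d); Jul starts Tue (31d); Aug starts Fri (31d) ✓; Sep starts Mon (30d); Oct starts Wed (31d); Nov starts Sat (30d) ✓; Dec starts Mon (31d).
Five-Saturday months: March, May, August, November → 4.

4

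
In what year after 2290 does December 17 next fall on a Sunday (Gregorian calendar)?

2293

From one year to the next, a fixed date's weekday advances by 1, or by 2 when a Feb 29 lies between the two dates.
2290: December 17 is Wednesday.
2291: Thursday (+1)
2292: Saturday (+2)
2293: Sunday (+1)
December 17 falls on a Sunday in 2293.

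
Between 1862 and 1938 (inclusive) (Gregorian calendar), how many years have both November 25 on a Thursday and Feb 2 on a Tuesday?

8

Check each year's weekday for November 25 and Feb 2:
  1862: Tue/Sun  1863: Wed/Mon  1864: Fri/Tue  1865: Sat/Thu  1866: Sun/Fri  1867: Mon/Sat  1868: Wed/Sun  1869: Thu/Tue ✓  1870: Fri/Wed  1871: Sat/Thu  1872: Mon/Fri  1873: Tue/Sun  1874: Wed/Mon  1875: Thu/Tue ✓  …(49 more)…  1925: Wed/Mon  1926: Thu/Tue ✓  1927: Fri/Wed  1928: Sun/Thu  1929: Mon/Sat  1930: Tue/Sun  1931: Wed/Mon  1932: Fri/Tue  1933: Sat/Thu  1934: Sun/Fri  1935: Mon/Sat  1936: Wed/Sun  1937: Thu/Tue ✓  1938: Fri/Wed
Both conditions hold in: 1869, 1875, 1886, 1897, 1909, 1915, 1926, 1937 — 8.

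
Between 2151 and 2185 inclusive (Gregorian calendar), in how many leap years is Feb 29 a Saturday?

1

Leap years in 2151–2185: 9 of them.
Feb 29 weekday advances by 5 (mod 7) from one leap year to the next four years later (or differs when a century non-leap intervenes).
Leap-day weekdays: 2152:Tue 2156:Sun 2160:Fri 2164:Wed 2168:Mon 2172:Sat✓ 2176:Thu 2180:Tue 2184:Sun
Saturday: 2172 → 1.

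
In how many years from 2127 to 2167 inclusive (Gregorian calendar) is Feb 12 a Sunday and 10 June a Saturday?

Check each year's weekday for Feb 12 and 10 June:
  2127: Wed/Tue  2128: Thu/Thu  2129: Sat/Fri  2130: Sun/Sat ✓  2131: Mon/Sun  2132: Tue/Tue  2133: Thu/Wed  2134: Fri/Thu  2135: Sat/Fri  2136: Sun/Sun  2137: Tue/Mon  2138: Wed/Tue  2139: Thu/Wed  2140: Fri/Fri  …(13 more)…  2154: Tue/Mon  2155: Wed/Tue  2156: Thu/Thu  2157: Sat/Fri  2158: Sun/Sat ✓  2159: Mon/Sun  2160: Tue/Tue  2161: Thu/Wed  2162: Fri/Thu  2163: Sat/Fri  2164: Sun/Sun  2165: Tue/Mon  2166: Wed/Tue  2167: Thu/Wed
Both conditions hold in: 2130, 2141, 2147, 2158 — 4.

4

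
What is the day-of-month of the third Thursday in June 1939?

15

June 1, 1939 is a Thursday, so the first Thursday is the 1st.
The third Thursday is 1 + 14 = 15.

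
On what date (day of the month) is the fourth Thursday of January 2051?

26

January 1, 2051 is a Sunday, so the first Thursday is the 5th.
The fourth Thursday is 5 + 21 = 26.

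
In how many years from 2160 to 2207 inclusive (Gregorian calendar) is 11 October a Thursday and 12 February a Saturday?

0

Check each year's weekday for 11 October and 12 February:
  2160: Sat/Tue  2161: Sun/Thu  2162: Mon/Fri  2163: Tue/Sat  2164: Thu/Sun  2165: Fri/Tue  2166: Sat/Wed  2167: Sun/Thu  2168: Tue/Fri  2169: Wed/Sun  2170: Thu/Mon  2171: Fri/Tue  2172: Sun/Wed  2173: Mon/Fri  …(20 more)…  2194: Sat/Wed  2195: Sun/Thu  2196: Tue/Fri  2197: Wed/Sun  2198: Thu/Mon  2199: Fri/Tue  2200: Sat/Wed  2201: Sun/Thu  2202: Mon/Fri  2203: Tue/Sat  2204: Thu/Sun  2205: Fri/Tue  2206: Sat/Wed  2207: Sun/Thu
Both conditions hold in: no year — 0.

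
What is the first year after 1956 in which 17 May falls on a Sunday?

1959

From one year to the next, a fixed date's weekday advances by 1, or by 2 when a Feb 29 lies between the two dates.
1956: May 17 is Thursday.
1957: Friday (+1)
1958: Saturday (+1)
1959: Sunday (+1)
17 May falls on a Sunday in 1959.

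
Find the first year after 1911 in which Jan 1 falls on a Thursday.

1914

Jan 1 advances by 2 weekdays after a leap year and by 1 after a common year.
1911: Jan 1 is Sunday.
1912: Monday (leap)
1913: Wednesday
1914: Thursday
1914 begins on a Thursday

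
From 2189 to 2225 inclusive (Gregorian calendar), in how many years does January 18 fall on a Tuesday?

5

Track January 18's weekday year by year (advancing +1, or +2 across a Feb 29):
  2189: Sun  2190: Mon (+1)  2191: Tue (+1) ✓  2192: Wed (+1)  2193: Fri (+2)
  2194: Sat (+1)  2195: Sun (+1)  2196: Mon (+1)  2197: Wed (+2)  2198: Thu (+1)
  2199: Fri (+1)  2200: Sat (+1)  2201: Sun (+1)  2202: Mon (+1)  … (9 more years) …
  2212: Sat (+1)  2213: Mon (+2)  2214: Tue (+1) ✓  2215: Wed (+1)  2216: Thu (+1)
  2217: Sat (+2)  2218: Sun (+1)  2219: Mon (+1)  2220: Tue (+1) ✓  2221: Thu (+2)
  2222: Fri (+1)  2223: Sat (+1)  2224: Sun (+1)  2225: Tue (+2) ✓
Tuesday years: 2191, 2203, 2214, 2220, 2225 — 5 in total.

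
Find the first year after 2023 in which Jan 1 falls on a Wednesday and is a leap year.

2048

Jan 1 advances by 2 weekdays after a leap year and by 1 after a common year.
2023: Jan 1 is Sunday.
2024: Monday (leap)
2025: Wednesday
2026: Thursday
2027: Friday
2028: Saturday (leap)
2029: Monday
2030: Tuesday
2031: Wednesday
2032: Thursday (leap)
2033: Saturday
2034: Sunday
2035: Monday
2036: Tuesday (leap)
2037: Thursday
2038: Friday
2039: Saturday
2040: Sunday (leap)
2041: Tuesday
2042: Wednesday
2043: Thursday
2044: Friday (leap)
2045: Sunday
2046: Monday
2047: Tuesday
2048: Wednesday (leap)
2048 begins on a Wednesday and is a leap year.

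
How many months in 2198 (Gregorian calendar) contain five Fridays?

4

A month of length L has five Fridays iff its first Friday is on day ≤ L−28 (so day 1–3 in a 31-day month, 1–2 in a 30-day month, day 1 in a leap February).
Checking each month of 2198: Jan starts Mon (31d); Feb starts Thu (28d); Mar starts Thu (31d) ✓; Apr starts Sun (30d); May starts Tue (31d); Jun starts Fri (30d) ✓; Jul starts Sun (31d); Aug starts Wed (31d) ✓; Sep starts Sat (30d); Oct starts Mon (31d); Nov starts Thu (30d) ✓; Dec starts Sat (31d).
Five-Friday months: March, June, August, November → 4.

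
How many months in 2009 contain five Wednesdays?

4

A month of length L has five Wednesdays iff its first Wednesday is on day ≤ L−28 (so day 1–3 in a 31-day month, 1–2 in a 30-day month, day 1 in a leap February).
Checking each month of 2009: Jan starts Thu (31d); Feb starts Sun (28d); Mar starts Sun (31d); Apr starts Wed (30d) ✓; May starts Fri (31d); Jun starts Mon (30d); Jul starts Wed (31d) ✓; Aug starts Sat (31d); Sep starts Tue (30d) ✓; Oct starts Thu (31d); Nov starts Sun (30d); Dec starts Tue (31d) ✓.
Five-Wednesday months: April, July, September, December → 4.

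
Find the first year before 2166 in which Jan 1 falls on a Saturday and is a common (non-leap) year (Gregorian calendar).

Jan 1 advances by 2 weekdays after a leap year and by 1 after a common year.
2166: Jan 1 is Wednesday.
2165: Tuesday
2164: Sunday (leap)
2163: Saturday
2163 begins on a Saturday and is a common year.

2163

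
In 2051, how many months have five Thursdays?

4

A month of length L has five Thursdays iff its first Thursday is on day ≤ L−28 (so day 1–3 in a 31-day month, 1–2 in a 30-day month, day 1 in a leap February).
Checking each month of 2051: Jan starts Sun (31d); Feb starts Wed (28d); Mar starts Wed (31d) ✓; Apr starts Sat (30d); May starts Mon (31d); Jun starts Thu (30d) ✓; Jul starts Sat (31d); Aug starts Tue (31d) ✓; Sep starts Fri (30d); Oct starts Sun (31d); Nov starts Wed (30d) ✓; Dec starts Fri (31d).
Five-Thursday months: March, June, August, November → 4.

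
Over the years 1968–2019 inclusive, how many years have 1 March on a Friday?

8

Track 1 March's weekday year by year (advancing +1, or +2 across a Feb 29):
  1968: Fri ✓  1969: Sat (+1)  1970: Sun (+1)  1971: Mon (+1)  1972: Wed (+2)
  1973: Thu (+1)  1974: Fri (+1) ✓  1975: Sat (+1)  1976: Mon (+2)  1977: Tue (+1)
  1978: Wed (+1)  1979: Thu (+1)  1980: Sat (+2)  1981: Sun (+1)  … (24 more years) …
  2006: Wed (+1)  2007: Thu (+1)  2008: Sat (+2)  2009: Sun (+1)  2010: Mon (+1)
  2011: Tue (+1)  2012: Thu (+2)  2013: Fri (+1) ✓  2014: Sat (+1)  2015: Sun (+1)
  2016: Tue (+2)  2017: Wed (+1)  2018: Thu (+1)  2019: Fri (+1) ✓
Friday years: 1968, 1974, 1985, 1991, 1996, 2002, 2013, 2019 — 8 in total.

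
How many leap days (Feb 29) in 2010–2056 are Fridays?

1

Leap years in 2010–2056: 12 of them.
Feb 29 weekday advances by 5 (mod 7) from one leap year to the next four years later (or differs when a century non-leap intervenes).
Leap-day weekdays: 2012:Wed 2016:Mon 2020:Sat 2024:Thu 2028:Tue 2032:Sun 2036:Fri✓ 2040:Wed 2044:Mon 2048:Sat 2052:Thu 2056:Tue
Friday: 2036 → 1.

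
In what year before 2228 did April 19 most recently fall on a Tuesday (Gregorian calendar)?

2225

From one year to the next, a fixed date's weekday advances by 1, or by 2 when a Feb 29 lies between the two dates.
2228: April 19 is Saturday.
2227: Thursday (−2)
2226: Wednesday (−1)
2225: Tuesday (−1)
April 19 falls on a Tuesday in 2225.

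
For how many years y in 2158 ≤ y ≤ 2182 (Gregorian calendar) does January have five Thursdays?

January has 31 days; it has five Thursdays when Thursday falls among the first (month-length − 28) days — i.e. when January 1 is one of Thursday/Wednesday/Tuesday.
January 1 by year: 2158:Sun 2159:Mon 2160:Tue✓ 2161:Thu✓ 2162:Fri 2163:Sat 2164:Sun 2165:Tue✓ 2166:Wed✓ 2167:Thu✓ 2168:Fri 2169:Sun 2170:Mon 2171:Tue✓ 2172:Wed✓ 2173:Fri 2174:Sat 2175:Sun 2176:Mon 2177:Wed✓ 2178:Thu✓ 2179:Fri 2180:Sat 2181:Mon 2182:Tue✓
Years with five Thursdays: 2160, 2161, 2165, 2166, 2167, 2171, 2172, 2177, 2178, 2182 → 10.

10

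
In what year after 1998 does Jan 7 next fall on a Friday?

From one year to the next, a fixed date's weekday advances by 1, or by 2 when a Feb 29 lies between the two dates.
1998: January 7 is Wednesday.
1999: Thursday (+1)
2000: Friday (+1)
Jan 7 falls on a Friday in 2000.

2000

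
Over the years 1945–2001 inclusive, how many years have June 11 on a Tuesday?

Track June 11's weekday year by year (advancing +1, or +2 across a Feb 29):
  1945: Mon  1946: Tue (+1) ✓  1947: Wed (+1)  1948: Fri (+2)  1949: Sat (+1)
  1950: Sun (+1)  1951: Mon (+1)  1952: Wed (+2)  1953: Thu (+1)  1954: Fri (+1)
  1955: Sat (+1)  1956: Mon (+2)  1957: Tue (+1) ✓  1958: Wed (+1)  … (29 more years) …
  1988: Sat (+2)  1989: Sun (+1)  1990: Mon (+1)  1991: Tue (+1) ✓  1992: Thu (+2)
  1993: Fri (+1)  1994: Sat (+1)  1995: Sun (+1)  1996: Tue (+2) ✓  1997: Wed (+1)
  1998: Thu (+1)  1999: Fri (+1)  2000: Sun (+2)  2001: Mon (+1)
Tuesday years: 1946, 1957, 1963, 1968, 1974, 1985, 1991, 1996 — 8 in total.

8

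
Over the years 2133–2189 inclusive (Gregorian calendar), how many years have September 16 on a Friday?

8

Track September 16's weekday year by year (advancing +1, or +2 across a Feb 29):
  2133: Wed  2134: Thu (+1)  2135: Fri (+1) ✓  2136: Sun (+2)  2137: Mon (+1)
  2138: Tue (+1)  2139: Wed (+1)  2140: Fri (+2) ✓  2141: Sat (+1)  2142: Sun (+1)
  2143: Mon (+1)  2144: Wed (+2)  2145: Thu (+1)  2146: Fri (+1) ✓  … (29 more years) …
  2176: Mon (+2)  2177: Tue (+1)  2178: Wed (+1)  2179: Thu (+1)  2180: Sat (+2)
  2181: Sun (+1)  2182: Mon (+1)  2183: Tue (+1)  2184: Thu (+2)  2185: Fri (+1) ✓
  2186: Sat (+1)  2187: Sun (+1)  2188: Tue (+2)  2189: Wed (+1)
Friday years: 2135, 2140, 2146, 2157, 2163, 2168, 2174, 2185 — 8 in total.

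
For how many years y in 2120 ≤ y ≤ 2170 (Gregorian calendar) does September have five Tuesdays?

15

September has 30 days; it has five Tuesdays when Tuesday falls among the first (month-length − 28) days — i.e. when September 1 is one of Tuesday/Monday.
September 1 by year: 2120:Sun 2121:Mon✓ 2122:Tue✓ 2123:Wed 2124:Fri 2125:Sat 2126:Sun 2127:Mon✓ 2128:Wed 2129:Thu 2130:Fri 2131:Sat 2132:Mon✓ 2133:Tue✓ 2134:Wed …(21 more)… 2156:Wed 2157:Thu 2158:Fri 2159:Sat 2160:Mon✓ 2161:Tue✓ 2162:Wed 2163:Thu 2164:Sat 2165:Sun 2166:Mon✓ 2167:Tue✓ 2168:Thu 2169:Fri 2170:Sat
Years with five Tuesdays: 2121, 2122, 2127, 2132, 2133, 2138, 2139, 2144, 2149, 2150, 2155, 2160, 2161, 2166, 2167 → 15.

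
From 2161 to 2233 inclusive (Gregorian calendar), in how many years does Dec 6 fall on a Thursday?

Track Dec 6's weekday year by year (advancing +1, or +2 across a Feb 29):
  2161: Sun  2162: Mon (+1)  2163: Tue (+1)  2164: Thu (+2) ✓  2165: Fri (+1)
  2166: Sat (+1)  2167: Sun (+1)  2168: Tue (+2)  2169: Wed (+1)  2170: Thu (+1) ✓
  2171: Fri (+1)  2172: Sun (+2)  2173: Mon (+1)  2174: Tue (+1)  … (45 more years) …
  2220: Wed (+2)  2221: Thu (+1) ✓  2222: Fri (+1)  2223: Sat (+1)  2224: Mon (+2)
  2225: Tue (+1)  2226: Wed (+1)  2227: Thu (+1) ✓  2228: Sat (+2)  2229: Sun (+1)
  2230: Mon (+1)  2231: Tue (+1)  2232: Thu (+2) ✓  2233: Fri (+1)
Thursday years: 2164, 2170, 2181, 2187, 2192, 2198, 2204, 2210, 2221, 2227, 2232 — 11 in total.

11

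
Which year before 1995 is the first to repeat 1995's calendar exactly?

1989

Two years share a calendar iff Jan 1 falls on the same weekday and both are leap or both are common. 1995: Jan 1 is Sunday, common year.
1994: Jan 1 Saturday, common
1993: Jan 1 Friday, common
1992: Jan 1 Wednesday, leap
1991: Jan 1 Tuesday, common
1990: Jan 1 Monday, common
1989: Jan 1 Sunday, common
1989 matches on both conditions.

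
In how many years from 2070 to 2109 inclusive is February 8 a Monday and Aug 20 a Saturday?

Check each year's weekday for February 8 and Aug 20:
  2070: Sat/Wed  2071: Sun/Thu  2072: Mon/Sat ✓  2073: Wed/Sun  2074: Thu/Mon  2075: Fri/Tue  2076: Sat/Thu  2077: Mon/Fri  2078: Tue/Sat  2079: Wed/Sun  2080: Thu/Tue  2081: Sat/Wed  2082: Sun/Thu  2083: Mon/Fri  …(12 more)…  2096: Wed/Mon  2097: Fri/Tue  2098: Sat/Wed  2099: Sun/Thu  2100: Mon/Fri  2101: Tue/Sat  2102: Wed/Sun  2103: Thu/Mon  2104: Fri/Wed  2105: Sun/Thu  2106: Mon/Fri  2107: Tue/Sat  2108: Wed/Mon  2109: Fri/Tue
Both conditions hold in: 2072 — 1.

1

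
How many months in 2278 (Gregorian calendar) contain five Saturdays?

A month of length L has five Saturdays iff its first Saturday is on day ≤ L−28 (so day 1–3 in a 31-day month, 1–2 in a 30-day month, day 1 in a leap February).
Checking each month of 2278: Jan starts Tue (31d); Feb starts Fri (28d); Mar starts Fri (31d) ✓; Apr starts Mon (30d); May starts Wed (31d); Jun starts Sat (30d) ✓; Jul starts Mon (31d); Aug starts Thu (31d) ✓; Sep starts Sun (30d); Oct starts Tue (31d); Nov starts Fri (30d) ✓; Dec starts Sun (31d).
Five-Saturday months: March, June, August, November → 4.

4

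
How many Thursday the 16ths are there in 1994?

1

Check the 16th of each month of 1994: Jan 16: Sun, Feb 16: Wed, Mar 16: Wed, Apr 16: Sat, May 16: Mon, Jun 16: Thu, Jul 16: Sat, Aug 16: Tue, Sep 16: Fri, Oct 16: Sun, Nov 16: Wed, Dec 16: Fri.
Thursday occurs in June — 1 month.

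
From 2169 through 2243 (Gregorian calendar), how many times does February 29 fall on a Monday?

Leap years in 2169–2243: 17 of them.
Feb 29 weekday advances by 5 (mod 7) from one leap year to the next four years later (or differs when a century non-leap intervenes).
Leap-day weekdays: 2172:Sat 2176:Thu 2180:Tue 2184:Sun 2188:Fri 2192:Wed 2196:Mon✓ 2204:Wed 2208:Mon✓ 2212:Sat 2216:Thu 2220:Tue 2224:Sun 2228:Fri 2232:Wed 2236:Mon✓ 2240:Sat
Monday: 2196, 2208, 2236 → 3.

3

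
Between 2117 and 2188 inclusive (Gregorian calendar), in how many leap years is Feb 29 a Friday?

3

Leap years in 2117–2188: 18 of them.
Feb 29 weekday advances by 5 (mod 7) from one leap year to the next four years later (or differs when a century non-leap intervenes).
Leap-day weekdays: 2120:Thu 2124:Tue 2128:Sun 2132:Fri✓ 2136:Wed 2140:Mon 2144:Sat 2148:Thu 2152:Tue 2156:Sun 2160:Fri✓ 2164:Wed 2168:Mon 2172:Sat 2176:Thu 2180:Tue 2184:Sun 2188:Fri✓
Friday: 2132, 2160, 2188 → 3.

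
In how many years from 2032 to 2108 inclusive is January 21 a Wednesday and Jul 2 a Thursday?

9

Check each year's weekday for January 21 and Jul 2:
  2032: Wed/Fri  2033: Fri/Sat  2034: Sat/Sun  2035: Sun/Mon  2036: Mon/Wed  2037: Wed/Thu ✓  2038: Thu/Fri  2039: Fri/Sat  2040: Sat/Mon  2041: Mon/Tue  2042: Tue/Wed  2043: Wed/Thu ✓  2044: Thu/Sat  2045: Sat/Sun  …(49 more)…  2095: Fri/Sat  2096: Sat/Mon  2097: Mon/Tue  2098: Tue/Wed  2099: Wed/Thu ✓  2100: Thu/Fri  2101: Fri/Sat  2102: Sat/Sun  2103: Sun/Mon  2104: Mon/Wed  2105: Wed/Thu ✓  2106: Thu/Fri  2107: Fri/Sat  2108: Sat/Mon
Both conditions hold in: 2037, 2043, 2054, 2065, 2071, 2082, 2093, 2099, 2105 — 9.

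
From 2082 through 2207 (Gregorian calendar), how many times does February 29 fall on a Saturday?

Leap years in 2082–2207: 29 of them.
Feb 29 weekday advances by 5 (mod 7) from one leap year to the next four years later (or differs when a century non-leap intervenes).
Leap-day weekdays: 2084:Tue 2088:Sun 2092:Fri 2096:Wed 2104:Fri 2108:Wed 2112:Mon 2116:Sat✓ 2120:Thu 2124:Tue 2128:Sun 2132:Fri 2136:Wed …(3 more)… 2152:Tue 2156:Sun 2160:Fri 2164:Wed 2168:Mon 2172:Sat✓ 2176:Thu 2180:Tue 2184:Sun 2188:Fri 2192:Wed 2196:Mon 2204:Wed
Saturday: 2116, 2144, 2172 → 3.

3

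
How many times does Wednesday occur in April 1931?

April 1931 has 30 days and begins on Wednesday.
The first Wednesday is April 1.
Wednesdays fall on 1, 8, 15, 22, 29 — that's 5.

5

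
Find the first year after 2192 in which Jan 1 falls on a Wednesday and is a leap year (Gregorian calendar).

Jan 1 advances by 2 weekdays after a leap year and by 1 after a common year.
2192: Jan 1 is Sunday (leap).
2193: Tuesday
2194: Wednesday
2195: Thursday
2196: Friday (leap)
2197: Sunday
2198: Monday
2199: Tuesday
2200: Wednesday
2201: Thursday
2202: Friday
2203: Saturday
2204: Sunday (leap)
2205: Tuesday
2206: Wednesday
2207: Thursday
2208: Friday (leap)
2209: Sunday
2210: Monday
2211: Tuesday
2212: Wednesday (leap)
2212 begins on a Wednesday and is a leap year.

2212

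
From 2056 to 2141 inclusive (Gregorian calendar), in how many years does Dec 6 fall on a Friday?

11

Track Dec 6's weekday year by year (advancing +1, or +2 across a Feb 29):
  2056: Wed  2057: Thu (+1)  2058: Fri (+1) ✓  2059: Sat (+1)  2060: Mon (+2)
  2061: Tue (+1)  2062: Wed (+1)  2063: Thu (+1)  2064: Sat (+2)  2065: Sun (+1)
  2066: Mon (+1)  2067: Tue (+1)  2068: Thu (+2)  2069: Fri (+1) ✓  … (58 more years) …
  2128: Mon (+2)  2129: Tue (+1)  2130: Wed (+1)  2131: Thu (+1)  2132: Sat (+2)
  2133: Sun (+1)  2134: Mon (+1)  2135: Tue (+1)  2136: Thu (+2)  2137: Fri (+1) ✓
  2138: Sat (+1)  2139: Sun (+1)  2140: Tue (+2)  2141: Wed (+1)
Friday years: 2058, 2069, 2075, 2080, 2086, 2097, 2109, 2115, 2120, 2126, 2137 — 11 in total.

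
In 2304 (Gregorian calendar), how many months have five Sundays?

A month of length L has five Sundays iff its first Sunday is on day ≤ L−28 (so day 1–3 in a 31-day month, 1–2 in a 30-day month, day 1 in a leap February).
Checking each month of 2304: Jan starts Fri (31d) ✓; Feb starts Mon (29d); Mar starts Tue (31d); Apr starts Fri (30d); May starts Sun (31d) ✓; Jun starts Wed (30d); Jul starts Fri (31d) ✓; Aug starts Mon (31d); Sep starts Thu (30d); Oct starts Sat (31d) ✓; Nov starts Tue (30d); Dec starts Thu (31d).
Five-Sunday months: January, May, July, October → 4.

4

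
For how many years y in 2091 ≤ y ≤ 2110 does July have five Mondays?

7

July has 31 days; it has five Mondays when Monday falls among the first (month-length − 28) days — i.e. when July 1 is one of Monday/Sunday/Saturday.
July 1 by year: 2091:Sun✓ 2092:Tue 2093:Wed 2094:Thu 2095:Fri 2096:Sun✓ 2097:Mon✓ 2098:Tue 2099:Wed 2100:Thu 2101:Fri 2102:Sat✓ 2103:Sun✓ 2104:Tue 2105:Wed 2106:Thu 2107:Fri 2108:Sun✓ 2109:Mon✓ 2110:Tue
Years with five Mondays: 2091, 2096, 2097, 2102, 2103, 2108, 2109 → 7.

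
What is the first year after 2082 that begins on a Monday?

2085

Jan 1 advances by 2 weekdays after a leap year and by 1 after a common year.
2082: Jan 1 is Thursday.
2083: Friday
2084: Saturday (leap)
2085: Monday
2085 begins on a Monday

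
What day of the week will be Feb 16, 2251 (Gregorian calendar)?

January 1, 2251 is a Wednesday.
February 16 is day 47 of the year, i.e. 46 days after Jan 1.
46 mod 7 = 4, so advance 4 weekdays from Wednesday: Sunday.

Sunday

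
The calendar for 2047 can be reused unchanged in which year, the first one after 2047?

Two years share a calendar iff Jan 1 falls on the same weekday and both are leap or both are common. 2047: Jan 1 is Tuesday, common year.
2048: Jan 1 Wednesday, leap
2049: Jan 1 Friday, common
2050: Jan 1 Saturday, common
2051: Jan 1 Sunday, common
2052: Jan 1 Monday, leap
2053: Jan 1 Wednesday, common
2054: Jan 1 Thursday, common
2055: Jan 1 Friday, common
2056: Jan 1 Saturday, leap
2057: Jan 1 Monday, common
2058: Jan 1 Tuesday, common
2058 matches on both conditions.

2058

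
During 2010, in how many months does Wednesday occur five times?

4

A month of length L has five Wednesdays iff its first Wednesday is on day ≤ L−28 (so day 1–3 in a 31-day month, 1–2 in a 30-day month, day 1 in a leap February).
Checking each month of 2010: Jan starts Fri (31d); Feb starts Mon (28d); Mar starts Mon (31d) ✓; Apr starts Thu (30d); May starts Sat (31d); Jun starts Tue (30d) ✓; Jul starts Thu (31d); Aug starts Sun (31d); Sep starts Wed (30d) ✓; Oct starts Fri (31d); Nov starts Mon (30d); Dec starts Wed (31d) ✓.
Five-Wednesday months: March, June, September, December → 4.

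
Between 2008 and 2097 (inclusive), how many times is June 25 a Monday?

Track June 25's weekday year by year (advancing +1, or +2 across a Feb 29):
  2008: Wed  2009: Thu (+1)  2010: Fri (+1)  2011: Sat (+1)  2012: Mon (+2) ✓
  2013: Tue (+1)  2014: Wed (+1)  2015: Thu (+1)  2016: Sat (+2)  2017: Sun (+1)
  2018: Mon (+1) ✓  2019: Tue (+1)  2020: Thu (+2)  2021: Fri (+1)  … (62 more years) …
  2084: Sun (+2)  2085: Mon (+1) ✓  2086: Tue (+1)  2087: Wed (+1)  2088: Fri (+2)
  2089: Sat (+1)  2090: Sun (+1)  2091: Mon (+1) ✓  2092: Wed (+2)  2093: Thu (+1)
  2094: Fri (+1)  2095: Sat (+1)  2096: Mon (+2) ✓  2097: Tue (+1)
Monday years: 2012, 2018, 2029, 2035, 2040, 2046, 2057, 2063, 2068, 2074, 2085, 2091, 2096 — 13 in total.

13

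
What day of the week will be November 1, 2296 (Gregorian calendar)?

January 1, 2296 is a Wednesday.
November 1 is day 306 of the year, i.e. 305 days after Jan 1.
305 mod 7 = 4, so advance 4 weekdays from Wednesday: Sunday.

Sunday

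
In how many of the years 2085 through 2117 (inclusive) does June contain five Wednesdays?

10

June has 30 days; it has five Wednesdays when Wednesday falls among the first (month-length − 28) days — i.e. when June 1 is one of Wednesday/Tuesday.
June 1 by year: 2085:Fri 2086:Sat 2087:Sun 2088:Tue✓ 2089:Wed✓ 2090:Thu 2091:Fri 2092:Sun 2093:Mon 2094:Tue✓ 2095:Wed✓ 2096:Fri 2097:Sat 2098:Sun 2099:Mon …(3 more)… 2103:Fri 2104:Sun 2105:Mon 2106:Tue✓ 2107:Wed✓ 2108:Fri 2109:Sat 2110:Sun 2111:Mon 2112:Wed✓ 2113:Thu 2114:Fri 2115:Sat 2116:Mon 2117:Tue✓
Years with five Wednesdays: 2088, 2089, 2094, 2095, 2100, 2101, 2106, 2107, 2112, 2117 → 10.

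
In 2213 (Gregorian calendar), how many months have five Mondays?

4

A month of length L has five Mondays iff its first Monday is on day ≤ L−28 (so day 1–3 in a 31-day month, 1–2 in a 30-day month, day 1 in a leap February).
Checking each month of 2213: Jan starts Fri (31d); Feb starts Mon (28d); Mar starts Mon (31d) ✓; Apr starts Thu (30d); May starts Sat (31d) ✓; Jun starts Tue (30d); Jul starts Thu (31d); Aug starts Sun (31d) ✓; Sep starts Wed (30d); Oct starts Fri (31d); Nov starts Mon (30d) ✓; Dec starts Wed (31d).
Five-Monday months: March, May, August, November → 4.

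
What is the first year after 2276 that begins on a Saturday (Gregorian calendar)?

Jan 1 advances by 2 weekdays after a leap year and by 1 after a common year.
2276: Jan 1 is Saturday (leap).
2277: Monday
2278: Tuesday
2279: Wednesday
2280: Thursday (leap)
2281: Saturday
2281 begins on a Saturday

2281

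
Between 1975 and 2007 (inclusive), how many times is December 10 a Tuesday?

4

Track December 10's weekday year by year (advancing +1, or +2 across a Feb 29):
  1975: Wed  1976: Fri (+2)  1977: Sat (+1)  1978: Sun (+1)  1979: Mon (+1)
  1980: Wed (+2)  1981: Thu (+1)  1982: Fri (+1)  1983: Sat (+1)  1984: Mon (+2)
  1985: Tue (+1) ✓  1986: Wed (+1)  1987: Thu (+1)  1988: Sat (+2)  … (5 more years) …
  1994: Sat (+1)  1995: Sun (+1)  1996: Tue (+2) ✓  1997: Wed (+1)  1998: Thu (+1)
  1999: Fri (+1)  2000: Sun (+2)  2001: Mon (+1)  2002: Tue (+1) ✓  2003: Wed (+1)
  2004: Fri (+2)  2005: Sat (+1)  2006: Sun (+1)  2007: Mon (+1)
Tuesday years: 1985, 1991, 1996, 2002 — 4 in total.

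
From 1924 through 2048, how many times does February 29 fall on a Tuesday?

4

Leap years in 1924–2048: 32 of them.
Feb 29 weekday advances by 5 (mod 7) from one leap year to the next four years later (or differs when a century non-leap intervenes).
Leap-day weekdays: 1924:Fri 1928:Wed 1932:Mon 1936:Sat 1940:Thu 1944:Tue✓ 1948:Sun 1952:Fri 1956:Wed 1960:Mon 1964:Sat 1968:Thu 1972:Tue✓ …(6 more)… 2000:Tue✓ 2004:Sun 2008:Fri 2012:Wed 2016:Mon 2020:Sat 2024:Thu 2028:Tue✓ 2032:Sun 2036:Fri 2040:Wed 2044:Mon 2048:Sat
Tuesday: 1944, 1972, 2000, 2028 → 4.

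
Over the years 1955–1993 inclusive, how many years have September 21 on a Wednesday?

6

Track September 21's weekday year by year (advancing +1, or +2 across a Feb 29):
  1955: Wed ✓  1956: Fri (+2)  1957: Sat (+1)  1958: Sun (+1)  1959: Mon (+1)
  1960: Wed (+2) ✓  1961: Thu (+1)  1962: Fri (+1)  1963: Sat (+1)  1964: Mon (+2)
  1965: Tue (+1)  1966: Wed (+1) ✓  1967: Thu (+1)  1968: Sat (+2)  … (11 more years) …
  1980: Sun (+2)  1981: Mon (+1)  1982: Tue (+1)  1983: Wed (+1) ✓  1984: Fri (+2)
  1985: Sat (+1)  1986: Sun (+1)  1987: Mon (+1)  1988: Wed (+2) ✓  1989: Thu (+1)
  1990: Fri (+1)  1991: Sat (+1)  1992: Mon (+2)  1993: Tue (+1)
Wednesday years: 1955, 1960, 1966, 1977, 1983, 1988 — 6 in total.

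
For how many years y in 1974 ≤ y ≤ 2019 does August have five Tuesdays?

19

August has 31 days; it has five Tuesdays when Tuesday falls among the first (month-length − 28) days — i.e. when August 1 is one of Tuesday/Monday/Sunday.
August 1 by year: 1974:Thu 1975:Fri 1976:Sun✓ 1977:Mon✓ 1978:Tue✓ 1979:Wed 1980:Fri 1981:Sat 1982:Sun✓ 1983:Mon✓ 1984:Wed 1985:Thu 1986:Fri 1987:Sat 1988:Mon✓ …(16 more)… 2005:Mon✓ 2006:Tue✓ 2007:Wed 2008:Fri 2009:Sat 2010:Sun✓ 2011:Mon✓ 2012:Wed 2013:Thu 2014:Fri 2015:Sat 2016:Mon✓ 2017:Tue✓ 2018:Wed 2019:Thu
Years with five Tuesdays: 1976, 1977, 1978, 1982, 1983, 1988, 1989, 1993, 1994, 1995, 1999, 2000, 2004, 2005, 2006, 2010, 2011, 2016, 2017 → 19.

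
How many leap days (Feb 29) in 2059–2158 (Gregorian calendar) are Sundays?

Leap years in 2059–2158: 24 of them.
Feb 29 weekday advances by 5 (mod 7) from one leap year to the next four years later (or differs when a century non-leap intervenes).
Leap-day weekdays: 2060:Sun✓ 2064:Fri 2068:Wed 2072:Mon 2076:Sat 2080:Thu 2084:Tue 2088:Sun✓ 2092:Fri 2096:Wed 2104:Fri 2108:Wed 2112:Mon 2116:Sat 2120:Thu 2124:Tue 2128:Sun✓ 2132:Fri 2136:Wed 2140:Mon 2144:Sat 2148:Thu 2152:Tue 2156:Sun✓
Sunday: 2060, 2088, 2128, 2156 → 4.

4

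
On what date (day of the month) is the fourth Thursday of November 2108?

22

November 1, 2108 is a Thursday, so the first Thursday is the 1st.
The fourth Thursday is 1 + 21 = 22.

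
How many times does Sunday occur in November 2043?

November 2043 has 30 days and begins on Sunday.
The first Sunday is November 1.
Sundays fall on 1, 8, 15, 22, 29 — that's 5.

5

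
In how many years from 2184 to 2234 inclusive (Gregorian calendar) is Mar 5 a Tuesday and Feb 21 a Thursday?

Check each year's weekday for Mar 5 and Feb 21:
  2184: Fri/Sat  2185: Sat/Mon  2186: Sun/Tue  2187: Mon/Wed  2188: Wed/Thu  2189: Thu/Sat  2190: Fri/Sun  2191: Sat/Mon  2192: Mon/Tue  2193: Tue/Thu ✓  2194: Wed/Fri  2195: Thu/Sat  2196: Sat/Sun  2197: Sun/Tue  …(23 more)…  2221: Mon/Wed  2222: Tue/Thu ✓  2223: Wed/Fri  2224: Fri/Sat  2225: Sat/Mon  2226: Sun/Tue  2227: Mon/Wed  2228: Wed/Thu  2229: Thu/Sat  2230: Fri/Sun  2231: Sat/Mon  2232: Mon/Tue  2233: Tue/Thu ✓  2234: Wed/Fri
Both conditions hold in: 2193, 2199, 2205, 2211, 2222, 2233 — 6.

6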